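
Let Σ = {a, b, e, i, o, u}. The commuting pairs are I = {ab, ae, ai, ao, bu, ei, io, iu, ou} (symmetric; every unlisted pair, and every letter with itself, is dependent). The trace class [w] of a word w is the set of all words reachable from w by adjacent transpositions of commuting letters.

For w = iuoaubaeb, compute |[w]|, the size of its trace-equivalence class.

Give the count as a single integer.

0(i) covers ∅
1(u) covers ∅
2(o) covers ∅
3(a) covers 1:u
4(u) covers 3:a
5(b) covers 0:i, 2:o
6(a) covers 4:u
7(e) covers 4:u, 5:b
8(b) covers 7:e
floor of heap: 0:i, 1:u, 2:o
completions by unplaced set U, small U first (add the entries for U minus each lowest piece of U):
  |U|=1: {6}:1  {8}:1
  |U|=2: {6,8}:2  {7,8}:1
  |U|=3: {5,7,8}:1  {6,7,8}:3
  |U|=4: {0,5,7,8}:1  {2,5,7,8}:1  {4,6,7,8}:3  {5,6,7,8}:4
  |U|=5: {0,2,5,7,8}:2  {0,5,6,7,8}:5  {2,5,6,7,8}:5  {3,4,6,7,8}:3  {4,5,6,7,8}:7
  |U|=6: {0,2,5,6,7,8}:12  {0,4,5,6,7,8}:12  {1,3,4,6,7,8}:3  {2,4,5,6,7,8}:12  {3,4,5,6,7,8}:10
  |U|=7: {0,2,4,5,6,7,8}:36  {0,3,4,5,6,7,8}:22  {1,3,4,5,6,7,8}:13  {2,3,4,5,6,7,8}:22
  start at 0(i): 35
  start at 1(u): 80
  start at 2(o): 35
sum over floor = 150

150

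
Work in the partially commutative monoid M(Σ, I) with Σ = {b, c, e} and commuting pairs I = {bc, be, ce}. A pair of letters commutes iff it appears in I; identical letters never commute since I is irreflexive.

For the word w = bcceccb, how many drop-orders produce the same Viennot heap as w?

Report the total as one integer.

piece 0:b — minimal
piece 1:c — minimal
piece 2:c rests on {1:c}
piece 3:e — minimal
piece 4:c rests on {2:c}
piece 5:c rests on {4:c}
piece 6:b rests on {0:b}
minimal pieces: {0:b, 1:c, 3:e}
ways to finish when only these pieces remain (= sum over removing one remaining piece with nothing left below it):
  1 left: {3}→1  {5}→1  {6}→1
  2 left: {0,6}→1  {3,5}→2  {3,6}→2  {4,5}→1  {5,6}→2
  3 left: {0,3,6}→3  {0,5,6}→3  {2,4,5}→1  {3,4,5}→3  {3,5,6}→6  {4,5,6}→3
  4 left: {0,3,5,6}→12  {0,4,5,6}→6  {1,2,4,5}→1  {2,3,4,5}→4  {2,4,5,6}→4  {3,4,5,6}→12
  5 left: {0,2,4,5,6}→10  {0,3,4,5,6}→30  {1,2,3,4,5}→5  {1,2,4,5,6}→5  {2,3,4,5,6}→20
  placing 0:b first → 30 extensions
  placing 1:c first → 60 extensions
  placing 3:e first → 15 extensions
total linear extensions = 105

105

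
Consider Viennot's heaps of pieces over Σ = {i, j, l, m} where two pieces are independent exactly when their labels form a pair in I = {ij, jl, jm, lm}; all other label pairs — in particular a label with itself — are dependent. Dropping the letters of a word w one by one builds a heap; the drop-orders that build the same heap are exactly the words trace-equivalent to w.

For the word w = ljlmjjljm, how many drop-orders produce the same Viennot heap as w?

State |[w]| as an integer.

1260

piece 0:l — minimal
piece 1:j — minimal
piece 2:l rests on {0:l}
piece 3:m — minimal
piece 4:j rests on {1:j}
piece 5:j rests on {4:j}
piece 6:l rests on {2:l}
piece 7:j rests on {5:j}
piece 8:m rests on {3:m}
minimal pieces: {0:l, 1:j, 3:m}
ways to finish when only these pieces remain (= sum over removing one remaining piece with nothing left below it):
  1 left: {6}→1  {7}→1  {8}→1
  2 left: {2,6}→1  {3,8}→1  {5,7}→1  {6,7}→2  {6,8}→2  {7,8}→2
  3 left: {0,2,6}→1  {2,6,7}→3  {2,6,8}→3  {3,6,8}→3  {3,7,8}→3  {4,5,7}→1  {5,6,7}→3  {5,7,8}→3  {6,7,8}→6
  4 left: {0,2,6,7}→4  {0,2,6,8}→4  {1,4,5,7}→1  {2,3,6,8}→6  {2,5,6,7}→6  {2,6,7,8}→12  {3,5,7,8}→6  {3,6,7,8}→12  {4,5,6,7}→4  {4,5,7,8}→4  {5,6,7,8}→12
  5 left: {0,2,3,6,8}→10  {0,2,5,6,7}→10  {0,2,6,7,8}→20  {1,4,5,6,7}→5  {1,4,5,7,8}→5  {2,3,6,7,8}→30  {2,4,5,6,7}→10  {2,5,6,7,8}→30  {3,4,5,7,8}→10  {3,5,6,7,8}→30  {4,5,6,7,8}→20
  6 left: {0,2,3,6,7,8}→60  {0,2,4,5,6,7}→20  {0,2,5,6,7,8}→60  {1,2,4,5,6,7}→15  {1,3,4,5,7,8}→15  {1,4,5,6,7,8}→30  {2,3,5,6,7,8}→90  {2,4,5,6,7,8}→60  {3,4,5,6,7,8}→60
  7 left: {0,1,2,4,5,6,7}→35  {0,2,3,5,6,7,8}→210  {0,2,4,5,6,7,8}→140  {1,2,4,5,6,7,8}→105  {1,3,4,5,6,7,8}→105  {2,3,4,5,6,7,8}→210
  placing 0:l first → 420 extensions
  placing 1:j first → 560 extensions
  placing 3:m first → 280 extensions
total linear extensions = 1260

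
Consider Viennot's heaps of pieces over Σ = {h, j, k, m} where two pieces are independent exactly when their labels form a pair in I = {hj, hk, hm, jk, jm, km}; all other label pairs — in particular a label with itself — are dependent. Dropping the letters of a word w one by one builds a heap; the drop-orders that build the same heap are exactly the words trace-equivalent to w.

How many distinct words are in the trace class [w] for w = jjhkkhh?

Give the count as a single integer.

drop 0:j onto floor
drop 1:j onto {0:j}
drop 2:h onto floor
drop 3:k onto floor
drop 4:k onto {3:k}
drop 5:h onto {2:h}
drop 6:h onto {5:h}
ground layer = {0:j, 2:h, 3:k}
drop-orders for the pieces not yet dropped (sum over which currently-grounded one goes next):
  1 to go: {1} 1  {4} 1  {6} 1
  2 to go: {0,1} 1  {1,4} 2  {1,6} 2  {3,4} 1  {4,6} 2  {5,6} 1
  3 to go: {0,1,4} 3  {0,1,6} 3  {1,3,4} 3  {1,4,6} 6  {1,5,6} 3  {2,5,6} 1  {3,4,6} 3  {4,5,6} 3
  4 to go: {0,1,3,4} 6  {0,1,4,6} 12  {0,1,5,6} 6  {1,2,5,6} 4  {1,3,4,6} 12  {1,4,5,6} 12  {2,4,5,6} 4  {3,4,5,6} 6
  5 to go: {0,1,2,5,6} 10  {0,1,3,4,6} 30  {0,1,4,5,6} 30  {1,2,4,5,6} 20  {1,3,4,5,6} 30  {2,3,4,5,6} 10
  if 0:j drops first: 60 orders
  if 2:h drops first: 90 orders
  if 3:k drops first: 60 orders
heap linearizations: 210

210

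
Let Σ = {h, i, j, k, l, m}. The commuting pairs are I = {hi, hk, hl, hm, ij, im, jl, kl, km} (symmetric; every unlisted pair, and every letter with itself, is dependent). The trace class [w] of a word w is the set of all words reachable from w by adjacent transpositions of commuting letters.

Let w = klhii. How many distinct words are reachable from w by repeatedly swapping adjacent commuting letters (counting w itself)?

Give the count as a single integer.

piece 0:k — minimal
piece 1:l — minimal
piece 2:h — minimal
piece 3:i rests on {0:k, 1:l}
piece 4:i rests on {3:i}
minimal pieces: {0:k, 1:l, 2:h}
ways to finish when only these pieces remain (= sum over removing one remaining piece with nothing left below it):
  1 left: {2}→1  {4}→1
  2 left: {2,4}→2  {3,4}→1
  3 left: {0,3,4}→1  {1,3,4}→1  {2,3,4}→3
  placing 0:k first → 4 extensions
  placing 1:l first → 4 extensions
  placing 2:h first → 2 extensions
total linear extensions = 10

10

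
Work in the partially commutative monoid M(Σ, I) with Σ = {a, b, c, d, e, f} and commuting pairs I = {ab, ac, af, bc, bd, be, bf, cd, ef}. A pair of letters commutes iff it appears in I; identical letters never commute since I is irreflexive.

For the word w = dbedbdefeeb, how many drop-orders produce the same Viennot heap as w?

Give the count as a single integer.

660

piece 0:d — minimal
piece 1:b — minimal
piece 2:e rests on {0:d}
piece 3:d rests on {2:e}
piece 4:b rests on {1:b}
piece 5:d rests on {3:d}
piece 6:e rests on {5:d}
piece 7:f rests on {5:d}
piece 8:e rests on {6:e}
piece 9:e rests on {8:e}
piece 10:b rests on {4:b}
minimal pieces: {0:d, 1:b}
ways to finish when only these pieces remain (= sum over removing one remaining piece with nothing left below it):
  1 left: {7}→1  {9}→1  {10}→1
  2 left: {4,10}→1  {7,9}→2  {7,10}→2  {8,9}→1  {9,10}→2
  3 left: {1,4,10}→1  {4,7,10}→3  {4,9,10}→3  {6,8,9}→1  {7,8,9}→3  {7,9,10}→6  {8,9,10}→3
  4 left: {1,4,7,10}→4  {1,4,9,10}→4  {4,7,9,10}→12  {4,8,9,10}→6  {6,7,8,9}→4  {6,8,9,10}→4  {7,8,9,10}→12
  5 left: {1,4,7,9,10}→20  {1,4,8,9,10}→10  {4,6,8,9,10}→10  {4,7,8,9,10}→30  {5,6,7,8,9}→4  {6,7,8,9,10}→20
  6 left: {1,4,6,8,9,10}→20  {1,4,7,8,9,10}→60  {3,5,6,7,8,9}→4  {4,6,7,8,9,10}→60  {5,6,7,8,9,10}→24
  7 left: {1,4,6,7,8,9,10}→140  {2,3,5,6,7,8,9}→4  {3,5,6,7,8,9,10}→28  {4,5,6,7,8,9,10}→84
  8 left: {0,2,3,5,6,7,8,9}→4  {1,4,5,6,7,8,9,10}→224  {2,3,5,6,7,8,9,10}→32  {3,4,5,6,7,8,9,10}→112
  9 left: {0,2,3,5,6,7,8,9,10}→36  {1,3,4,5,6,7,8,9,10}→336  {2,3,4,5,6,7,8,9,10}→144
  placing 0:d first → 480 extensions
  placing 1:b first → 180 extensions
total linear extensions = 660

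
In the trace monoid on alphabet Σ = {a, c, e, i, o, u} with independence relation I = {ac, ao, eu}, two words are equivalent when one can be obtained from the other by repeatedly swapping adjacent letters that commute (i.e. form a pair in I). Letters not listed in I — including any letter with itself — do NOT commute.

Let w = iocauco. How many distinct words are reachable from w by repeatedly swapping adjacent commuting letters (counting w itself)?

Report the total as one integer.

drop 0:i onto floor
drop 1:o onto {0:i}
drop 2:c onto {1:o}
drop 3:a onto {0:i}
drop 4:u onto {2:c, 3:a}
drop 5:c onto {4:u}
drop 6:o onto {5:c}
ground layer = {0:i}
drop-orders for the pieces not yet dropped (sum over which currently-grounded one goes next):
  1 to go: {6} 1
  2 to go: {5,6} 1
  3 to go: {4,5,6} 1
  4 to go: {2,4,5,6} 1  {3,4,5,6} 1
  5 to go: {1,2,4,5,6} 1  {2,3,4,5,6} 2
  if 0:i drops first: 3 orders

3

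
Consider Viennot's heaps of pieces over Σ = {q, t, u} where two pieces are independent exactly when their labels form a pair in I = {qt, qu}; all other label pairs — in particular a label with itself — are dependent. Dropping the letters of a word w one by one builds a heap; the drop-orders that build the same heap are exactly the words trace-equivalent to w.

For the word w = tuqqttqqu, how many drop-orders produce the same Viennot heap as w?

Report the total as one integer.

126

0(t) covers ∅
1(u) covers 0:t
2(q) covers ∅
3(q) covers 2:q
4(t) covers 1:u
5(t) covers 4:t
6(q) covers 3:q
7(q) covers 6:q
8(u) covers 5:t
floor of heap: 0:t, 2:q
completions by unplaced set U, small U first (add the entries for U minus each lowest piece of U):
  |U|=1: {7}:1  {8}:1
  |U|=2: {5,8}:1  {6,7}:1  {7,8}:2
  |U|=3: {3,6,7}:1  {4,5,8}:1  {5,7,8}:3  {6,7,8}:3
  |U|=4: {1,4,5,8}:1  {2,3,6,7}:1  {3,6,7,8}:4  {4,5,7,8}:4  {5,6,7,8}:6
  |U|=5: {0,1,4,5,8}:1  {1,4,5,7,8}:5  {2,3,6,7,8}:5  {3,5,6,7,8}:10  {4,5,6,7,8}:10
  |U|=6: {0,1,4,5,7,8}:6  {1,4,5,6,7,8}:15  {2,3,5,6,7,8}:15  {3,4,5,6,7,8}:20
  |U|=7: {0,1,4,5,6,7,8}:21  {1,3,4,5,6,7,8}:35  {2,3,4,5,6,7,8}:35
  start at 0(t): 70
  start at 2(q): 56
sum over floor = 126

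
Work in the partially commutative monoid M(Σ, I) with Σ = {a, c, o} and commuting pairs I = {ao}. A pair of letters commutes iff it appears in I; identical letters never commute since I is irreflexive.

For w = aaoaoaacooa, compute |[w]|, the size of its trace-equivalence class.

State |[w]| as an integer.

63

#0=a has no predecessor
#1=a depends on [0:a]
#2=o has no predecessor
#3=a depends on [1:a]
#4=o depends on [2:o]
#5=a depends on [3:a]
#6=a depends on [5:a]
#7=c depends on [4:o, 6:a]
#8=o depends on [7:c]
#9=o depends on [8:o]
#10=a depends on [7:c]
sources: [0:a, 2:o]
N(rest) = Σ N(rest − s) over sources s of rest; N(one piece) = 1:
  size 1 → [9]=1  [10]=1
  size 2 → [8,9]=1  [9,10]=2
  size 3 → [8,9,10]=3
  size 4 → [7,8,9,10]=3
  size 5 → [4,7,8,9,10]=3  [6,7,8,9,10]=3
  size 6 → [2,4,7,8,9,10]=3  [4,6,7,8,9,10]=6  [5,6,7,8,9,10]=3
  size 7 → [2,4,6,7,8,9,10]=9  [3,5,6,7,8,9,10]=3  [4,5,6,7,8,9,10]=9
  size 8 → [1,3,5,6,7,8,9,10]=3  [2,4,5,6,7,8,9,10]=18  [3,4,5,6,7,8,9,10]=12
  size 9 → [0,1,3,5,6,7,8,9,10]=3  [1,3,4,5,6,7,8,9,10]=15  [2,3,4,5,6,7,8,9,10]=30
  first=0(a) contributes 45
  first=2(o) contributes 18
|[w]| = 63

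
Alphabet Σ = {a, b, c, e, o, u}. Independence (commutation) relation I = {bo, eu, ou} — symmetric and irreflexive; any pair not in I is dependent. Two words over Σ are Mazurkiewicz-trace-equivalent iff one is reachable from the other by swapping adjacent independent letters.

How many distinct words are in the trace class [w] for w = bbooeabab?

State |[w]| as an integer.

drop 0:b onto floor
drop 1:b onto {0:b}
drop 2:o onto floor
drop 3:o onto {2:o}
drop 4:e onto {1:b, 3:o}
drop 5:a onto {4:e}
drop 6:b onto {5:a}
drop 7:a onto {6:b}
drop 8:b onto {7:a}
ground layer = {0:b, 2:o}
drop-orders for the pieces not yet dropped (sum over which currently-grounded one goes next):
  1 to go: {8} 1
  2 to go: {7,8} 1
  3 to go: {6,7,8} 1
  4 to go: {5,6,7,8} 1
  5 to go: {4,5,6,7,8} 1
  6 to go: {1,4,5,6,7,8} 1  {3,4,5,6,7,8} 1
  7 to go: {0,1,4,5,6,7,8} 1  {1,3,4,5,6,7,8} 2  {2,3,4,5,6,7,8} 1
  if 0:b drops first: 3 orders
  if 2:o drops first: 3 orders
heap linearizations: 6

6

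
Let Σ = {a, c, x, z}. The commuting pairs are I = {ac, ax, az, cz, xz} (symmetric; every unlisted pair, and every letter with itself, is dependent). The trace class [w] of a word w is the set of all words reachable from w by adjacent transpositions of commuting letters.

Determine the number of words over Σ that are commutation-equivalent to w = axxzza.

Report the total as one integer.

90

drop 0:a onto floor
drop 1:x onto floor
drop 2:x onto {1:x}
drop 3:z onto floor
drop 4:z onto {3:z}
drop 5:a onto {0:a}
ground layer = {0:a, 1:x, 3:z}
drop-orders for the pieces not yet dropped (sum over which currently-grounded one goes next):
  1 to go: {2} 1  {4} 1  {5} 1
  2 to go: {0,5} 1  {1,2} 1  {2,4} 2  {2,5} 2  {3,4} 1  {4,5} 2
  3 to go: {0,2,5} 3  {0,4,5} 3  {1,2,4} 3  {1,2,5} 3  {2,3,4} 3  {2,4,5} 6  {3,4,5} 3
  4 to go: {0,1,2,5} 6  {0,2,4,5} 12  {0,3,4,5} 6  {1,2,3,4} 6  {1,2,4,5} 12  {2,3,4,5} 12
  if 0:a drops first: 30 orders
  if 1:x drops first: 30 orders
  if 3:z drops first: 30 orders
heap linearizations: 90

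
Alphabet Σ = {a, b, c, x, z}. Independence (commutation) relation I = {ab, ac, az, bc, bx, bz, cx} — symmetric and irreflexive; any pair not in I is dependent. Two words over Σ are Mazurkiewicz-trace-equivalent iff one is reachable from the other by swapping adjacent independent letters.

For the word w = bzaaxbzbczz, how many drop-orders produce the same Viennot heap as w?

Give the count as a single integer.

495

piece 0:b — minimal
piece 1:z — minimal
piece 2:a — minimal
piece 3:a rests on {2:a}
piece 4:x rests on {1:z, 3:a}
piece 5:b rests on {0:b}
piece 6:z rests on {4:x}
piece 7:b rests on {5:b}
piece 8:c rests on {6:z}
piece 9:z rests on {8:c}
piece 10:z rests on {9:z}
minimal pieces: {0:b, 1:z, 2:a}
ways to finish when only these pieces remain (= sum over removing one remaining piece with nothing left below it):
  1 left: {7}→1  {10}→1
  2 left: {5,7}→1  {7,10}→2  {9,10}→1
  3 left: {0,5,7}→1  {5,7,10}→3  {7,9,10}→3  {8,9,10}→1
  4 left: {0,5,7,10}→4  {5,7,9,10}→6  {6,8,9,10}→1  {7,8,9,10}→4
  5 left: {0,5,7,9,10}→10  {4,6,8,9,10}→1  {5,7,8,9,10}→10  {6,7,8,9,10}→5
  6 left: {0,5,7,8,9,10}→20  {1,4,6,8,9,10}→1  {3,4,6,8,9,10}→1  {4,6,7,8,9,10}→6  {5,6,7,8,9,10}→15
  7 left: {0,5,6,7,8,9,10}→35  {1,3,4,6,8,9,10}→2  {1,4,6,7,8,9,10}→7  {2,3,4,6,8,9,10}→1  {3,4,6,7,8,9,10}→7  {4,5,6,7,8,9,10}→21
  8 left: {0,4,5,6,7,8,9,10}→56  {1,2,3,4,6,8,9,10}→3  {1,3,4,6,7,8,9,10}→16  {1,4,5,6,7,8,9,10}→28  {2,3,4,6,7,8,9,10}→8  {3,4,5,6,7,8,9,10}→28
  9 left: {0,1,4,5,6,7,8,9,10}→84  {0,3,4,5,6,7,8,9,10}→84  {1,2,3,4,6,7,8,9,10}→27  {1,3,4,5,6,7,8,9,10}→72  {2,3,4,5,6,7,8,9,10}→36
  placing 0:b first → 135 extensions
  placing 1:z first → 120 extensions
  placing 2:a first → 240 extensions
total linear extensions = 495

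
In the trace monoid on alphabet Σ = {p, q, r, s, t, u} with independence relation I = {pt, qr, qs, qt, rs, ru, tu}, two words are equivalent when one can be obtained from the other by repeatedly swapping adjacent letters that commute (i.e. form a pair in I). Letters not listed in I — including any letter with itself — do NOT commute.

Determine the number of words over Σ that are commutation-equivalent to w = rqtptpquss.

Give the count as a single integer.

0(r) covers ∅
1(q) covers ∅
2(t) covers 0:r
3(p) covers 0:r, 1:q
4(t) covers 2:t
5(p) covers 3:p
6(q) covers 5:p
7(u) covers 6:q
8(s) covers 4:t, 7:u
9(s) covers 8:s
floor of heap: 0:r, 1:q
completions by unplaced set U, small U first (add the entries for U minus each lowest piece of U):
  |U|=1: {9}:1
  |U|=2: {8,9}:1
  |U|=3: {4,8,9}:1  {7,8,9}:1
  |U|=4: {2,4,8,9}:1  {4,7,8,9}:2  {6,7,8,9}:1
  |U|=5: {2,4,7,8,9}:3  {4,6,7,8,9}:3  {5,6,7,8,9}:1
  |U|=6: {2,4,6,7,8,9}:6  {3,5,6,7,8,9}:1  {4,5,6,7,8,9}:4
  |U|=7: {1,3,5,6,7,8,9}:1  {2,4,5,6,7,8,9}:10  {3,4,5,6,7,8,9}:5
  |U|=8: {1,3,4,5,6,7,8,9}:6  {2,3,4,5,6,7,8,9}:15
  start at 0(r): 21
  start at 1(q): 15
sum over floor = 36

36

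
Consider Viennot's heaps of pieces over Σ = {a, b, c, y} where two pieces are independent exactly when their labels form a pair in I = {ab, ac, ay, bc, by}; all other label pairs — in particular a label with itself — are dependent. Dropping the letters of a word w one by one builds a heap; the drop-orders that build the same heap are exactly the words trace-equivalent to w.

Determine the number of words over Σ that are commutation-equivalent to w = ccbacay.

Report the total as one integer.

drop 0:c onto floor
drop 1:c onto {0:c}
drop 2:b onto floor
drop 3:a onto floor
drop 4:c onto {1:c}
drop 5:a onto {3:a}
drop 6:y onto {4:c}
ground layer = {0:c, 2:b, 3:a}
drop-orders for the pieces not yet dropped (sum over which currently-grounded one goes next):
  1 to go: {2} 1  {5} 1  {6} 1
  2 to go: {2,5} 2  {2,6} 2  {3,5} 1  {4,6} 1  {5,6} 2
  3 to go: {1,4,6} 1  {2,3,5} 3  {2,4,6} 3  {2,5,6} 6  {3,5,6} 3  {4,5,6} 3
  4 to go: {0,1,4,6} 1  {1,2,4,6} 4  {1,4,5,6} 4  {2,3,5,6} 12  {2,4,5,6} 12  {3,4,5,6} 6
  5 to go: {0,1,2,4,6} 5  {0,1,4,5,6} 5  {1,2,4,5,6} 20  {1,3,4,5,6} 10  {2,3,4,5,6} 30
  if 0:c drops first: 60 orders
  if 2:b drops first: 15 orders
  if 3:a drops first: 30 orders
heap linearizations: 105

105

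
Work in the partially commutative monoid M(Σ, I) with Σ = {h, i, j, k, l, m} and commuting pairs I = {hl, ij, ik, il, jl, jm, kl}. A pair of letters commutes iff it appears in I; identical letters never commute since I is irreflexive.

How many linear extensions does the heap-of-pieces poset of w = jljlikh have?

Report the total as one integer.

84

piece 0:j — minimal
piece 1:l — minimal
piece 2:j rests on {0:j}
piece 3:l rests on {1:l}
piece 4:i — minimal
piece 5:k rests on {2:j}
piece 6:h rests on {4:i, 5:k}
minimal pieces: {0:j, 1:l, 4:i}
ways to finish when only these pieces remain (= sum over removing one remaining piece with nothing left below it):
  1 left: {3}→1  {6}→1
  2 left: {1,3}→1  {3,6}→2  {4,6}→1  {5,6}→1
  3 left: {1,3,6}→3  {2,5,6}→1  {3,4,6}→3  {3,5,6}→3  {4,5,6}→2
  4 left: {0,2,5,6}→1  {1,3,4,6}→6  {1,3,5,6}→6  {2,3,5,6}→4  {2,4,5,6}→3  {3,4,5,6}→8
  5 left: {0,2,3,5,6}→5  {0,2,4,5,6}→4  {1,2,3,5,6}→10  {1,3,4,5,6}→20  {2,3,4,5,6}→15
  placing 0:j first → 45 extensions
  placing 1:l first → 24 extensions
  placing 4:i first → 15 extensions
total linear extensions = 84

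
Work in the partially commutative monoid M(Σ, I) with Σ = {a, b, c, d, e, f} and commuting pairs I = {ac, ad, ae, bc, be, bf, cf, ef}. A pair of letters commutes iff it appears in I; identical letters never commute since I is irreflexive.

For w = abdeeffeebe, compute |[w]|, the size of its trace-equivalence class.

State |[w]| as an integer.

drop 0:a onto floor
drop 1:b onto {0:a}
drop 2:d onto {1:b}
drop 3:e onto {2:d}
drop 4:e onto {3:e}
drop 5:f onto {2:d}
drop 6:f onto {5:f}
drop 7:e onto {4:e}
drop 8:e onto {7:e}
drop 9:b onto {2:d}
drop 10:e onto {8:e}
ground layer = {0:a}
drop-orders for the pieces not yet dropped (sum over which currently-grounded one goes next):
  1 to go: {6} 1  {9} 1  {10} 1
  2 to go: {5,6} 1  {6,9} 2  {6,10} 2  {8,10} 1  {9,10} 2
  3 to go: {5,6,9} 3  {5,6,10} 3  {6,8,10} 3  {6,9,10} 6  {7,8,10} 1  {8,9,10} 3
  4 to go: {4,7,8,10} 1  {5,6,8,10} 6  {5,6,9,10} 12  {6,7,8,10} 4  {6,8,9,10} 12  {7,8,9,10} 4
  5 to go: {3,4,7,8,10} 1  {4,6,7,8,10} 5  {4,7,8,9,10} 5  {5,6,7,8,10} 10  {5,6,8,9,10} 30  {6,7,8,9,10} 20
  6 to go: {3,4,6,7,8,10} 6  {3,4,7,8,9,10} 6  {4,5,6,7,8,10} 15  {4,6,7,8,9,10} 30  {5,6,7,8,9,10} 60
  7 to go: {3,4,5,6,7,8,10} 21  {3,4,6,7,8,9,10} 42  {4,5,6,7,8,9,10} 105
  8 to go: {3,4,5,6,7,8,9,10} 168
  9 to go: {2,3,4,5,6,7,8,9,10} 168
  if 0:a drops first: 168 orders

168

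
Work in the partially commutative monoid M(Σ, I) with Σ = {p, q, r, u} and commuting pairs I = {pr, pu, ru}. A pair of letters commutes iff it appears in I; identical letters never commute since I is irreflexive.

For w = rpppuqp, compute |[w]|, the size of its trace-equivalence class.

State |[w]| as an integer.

20

#0=r has no predecessor
#1=p has no predecessor
#2=p depends on [1:p]
#3=p depends on [2:p]
#4=u has no predecessor
#5=q depends on [0:r, 3:p, 4:u]
#6=p depends on [5:q]
sources: [0:r, 1:p, 4:u]
N(rest) = Σ N(rest − s) over sources s of rest; N(one piece) = 1:
  size 1 → [6]=1
  size 2 → [5,6]=1
  size 3 → [0,5,6]=1  [3,5,6]=1  [4,5,6]=1
  size 4 → [0,3,5,6]=2  [0,4,5,6]=2  [2,3,5,6]=1  [3,4,5,6]=2
  size 5 → [0,2,3,5,6]=3  [0,3,4,5,6]=6  [1,2,3,5,6]=1  [2,3,4,5,6]=3
  first=0(r) contributes 4
  first=1(p) contributes 12
  first=4(u) contributes 4
|[w]| = 20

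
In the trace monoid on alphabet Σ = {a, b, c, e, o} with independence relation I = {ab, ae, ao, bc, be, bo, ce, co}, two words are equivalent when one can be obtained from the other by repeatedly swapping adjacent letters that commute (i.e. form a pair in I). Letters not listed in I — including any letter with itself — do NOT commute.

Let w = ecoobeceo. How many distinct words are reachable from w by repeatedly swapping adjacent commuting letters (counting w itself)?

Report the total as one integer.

piece 0:e — minimal
piece 1:c — minimal
piece 2:o rests on {0:e}
piece 3:o rests on {2:o}
piece 4:b — minimal
piece 5:e rests on {3:o}
piece 6:c rests on {1:c}
piece 7:e rests on {5:e}
piece 8:o rests on {7:e}
minimal pieces: {0:e, 1:c, 4:b}
ways to finish when only these pieces remain (= sum over removing one remaining piece with nothing left below it):
  1 left: {4}→1  {6}→1  {8}→1
  2 left: {1,6}→1  {4,6}→2  {4,8}→2  {6,8}→2  {7,8}→1
  3 left: {1,4,6}→3  {1,6,8}→3  {4,6,8}→6  {4,7,8}→3  {5,7,8}→1  {6,7,8}→3
  4 left: {1,4,6,8}→12  {1,6,7,8}→6  {3,5,7,8}→1  {4,5,7,8}→4  {4,6,7,8}→12  {5,6,7,8}→4
  5 left: {1,4,6,7,8}→30  {1,5,6,7,8}→10  {2,3,5,7,8}→1  {3,4,5,7,8}→5  {3,5,6,7,8}→5  {4,5,6,7,8}→20
  6 left: {0,2,3,5,7,8}→1  {1,3,5,6,7,8}→15  {1,4,5,6,7,8}→60  {2,3,4,5,7,8}→6  {2,3,5,6,7,8}→6  {3,4,5,6,7,8}→30
  7 left: {0,2,3,4,5,7,8}→7  {0,2,3,5,6,7,8}→7  {1,2,3,5,6,7,8}→21  {1,3,4,5,6,7,8}→105  {2,3,4,5,6,7,8}→42
  placing 0:e first → 168 extensions
  placing 1:c first → 56 extensions
  placing 4:b first → 28 extensions
total linear extensions = 252

252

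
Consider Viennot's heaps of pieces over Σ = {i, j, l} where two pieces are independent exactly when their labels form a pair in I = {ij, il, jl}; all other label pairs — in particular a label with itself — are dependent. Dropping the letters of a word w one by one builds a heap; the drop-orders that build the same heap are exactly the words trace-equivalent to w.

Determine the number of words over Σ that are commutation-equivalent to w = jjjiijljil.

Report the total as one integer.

0(j) covers ∅
1(j) covers 0:j
2(j) covers 1:j
3(i) covers ∅
4(i) covers 3:i
5(j) covers 2:j
6(l) covers ∅
7(j) covers 5:j
8(i) covers 4:i
9(l) covers 6:l
floor of heap: 0:j, 3:i, 6:l
completions by unplaced set U, small U first (add the entries for U minus each lowest piece of U):
  |U|=1: {7}:1  {8}:1  {9}:1
  |U|=2: {4,8}:1  {5,7}:1  {6,9}:1  {7,8}:2  {7,9}:2  {8,9}:2
  |U|=3: {2,5,7}:1  {3,4,8}:1  {4,7,8}:3  {4,8,9}:3  {5,7,8}:3  {5,7,9}:3  {6,7,9}:3  {6,8,9}:3  {7,8,9}:6
  |U|=4: {1,2,5,7}:1  {2,5,7,8}:4  {2,5,7,9}:4  {3,4,7,8}:4  {3,4,8,9}:4  {4,5,7,8}:6  {4,6,8,9}:6  {4,7,8,9}:12  {5,6,7,9}:6  {5,7,8,9}:12  {6,7,8,9}:12
  |U|=5: {0,1,2,5,7}:1  {1,2,5,7,8}:5  {1,2,5,7,9}:5  {2,4,5,7,8}:10  {2,5,6,7,9}:10  {2,5,7,8,9}:20  {3,4,5,7,8}:10  {3,4,6,8,9}:10  {3,4,7,8,9}:20  {4,5,7,8,9}:30  {4,6,7,8,9}:30  {5,6,7,8,9}:30
  |U|=6: {0,1,2,5,7,8}:6  {0,1,2,5,7,9}:6  {1,2,4,5,7,8}:15  {1,2,5,6,7,9}:15  {1,2,5,7,8,9}:30  {2,3,4,5,7,8}:20  {2,4,5,7,8,9}:60  {2,5,6,7,8,9}:60  {3,4,5,7,8,9}:60  {3,4,6,7,8,9}:60  {4,5,6,7,8,9}:90
  |U|=7: {0,1,2,4,5,7,8}:21  {0,1,2,5,6,7,9}:21  {0,1,2,5,7,8,9}:42  {1,2,3,4,5,7,8}:35  {1,2,4,5,7,8,9}:105  {1,2,5,6,7,8,9}:105  {2,3,4,5,7,8,9}:140  {2,4,5,6,7,8,9}:210  {3,4,5,6,7,8,9}:210
  |U|=8: {0,1,2,3,4,5,7,8}:56  {0,1,2,4,5,7,8,9}:168  {0,1,2,5,6,7,8,9}:168  {1,2,3,4,5,7,8,9}:280  {1,2,4,5,6,7,8,9}:420  {2,3,4,5,6,7,8,9}:560
  start at 0(j): 1260
  start at 3(i): 756
  start at 6(l): 504
sum over floor = 2520

2520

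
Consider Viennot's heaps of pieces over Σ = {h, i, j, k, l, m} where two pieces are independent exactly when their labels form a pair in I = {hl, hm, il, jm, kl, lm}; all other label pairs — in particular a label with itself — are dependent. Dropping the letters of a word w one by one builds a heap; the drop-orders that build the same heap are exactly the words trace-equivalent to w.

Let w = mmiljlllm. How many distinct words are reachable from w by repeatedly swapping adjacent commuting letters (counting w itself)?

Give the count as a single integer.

21

piece 0:m — minimal
piece 1:m rests on {0:m}
piece 2:i rests on {1:m}
piece 3:l — minimal
piece 4:j rests on {2:i, 3:l}
piece 5:l rests on {4:j}
piece 6:l rests on {5:l}
piece 7:l rests on {6:l}
piece 8:m rests on {2:i}
minimal pieces: {0:m, 3:l}
ways to finish when only these pieces remain (= sum over removing one remaining piece with nothing left below it):
  1 left: {7}→1  {8}→1
  2 left: {6,7}→1  {7,8}→2
  3 left: {5,6,7}→1  {6,7,8}→3
  4 left: {4,5,6,7}→1  {5,6,7,8}→4
  5 left: {3,4,5,6,7}→1  {4,5,6,7,8}→5
  6 left: {2,4,5,6,7,8}→5  {3,4,5,6,7,8}→6
  7 left: {1,2,4,5,6,7,8}→5  {2,3,4,5,6,7,8}→11
  placing 0:m first → 16 extensions
  placing 3:l first → 5 extensions
total linear extensions = 21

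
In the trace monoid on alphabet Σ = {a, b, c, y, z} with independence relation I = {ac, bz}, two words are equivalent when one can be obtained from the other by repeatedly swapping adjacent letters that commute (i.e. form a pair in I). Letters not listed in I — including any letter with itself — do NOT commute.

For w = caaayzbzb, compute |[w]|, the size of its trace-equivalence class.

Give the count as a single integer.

#0=c has no predecessor
#1=a has no predecessor
#2=a depends on [1:a]
#3=a depends on [2:a]
#4=y depends on [0:c, 3:a]
#5=z depends on [4:y]
#6=b depends on [4:y]
#7=z depends on [5:z]
#8=b depends on [6:b]
sources: [0:c, 1:a]
N(rest) = Σ N(rest − s) over sources s of rest; N(one piece) = 1:
  size 1 → [7]=1  [8]=1
  size 2 → [5,7]=1  [6,8]=1  [7,8]=2
  size 3 → [5,7,8]=3  [6,7,8]=3
  size 4 → [5,6,7,8]=6
  size 5 → [4,5,6,7,8]=6
  size 6 → [0,4,5,6,7,8]=6  [3,4,5,6,7,8]=6
  size 7 → [0,3,4,5,6,7,8]=12  [2,3,4,5,6,7,8]=6
  first=0(c) contributes 6
  first=1(a) contributes 18
|[w]| = 24

24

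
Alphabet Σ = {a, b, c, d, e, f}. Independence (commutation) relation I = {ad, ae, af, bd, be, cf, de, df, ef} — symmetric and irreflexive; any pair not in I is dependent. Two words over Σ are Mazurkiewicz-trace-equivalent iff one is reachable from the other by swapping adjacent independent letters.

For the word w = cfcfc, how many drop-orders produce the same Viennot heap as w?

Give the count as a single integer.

10

piece 0:c — minimal
piece 1:f — minimal
piece 2:c rests on {0:c}
piece 3:f rests on {1:f}
piece 4:c rests on {2:c}
minimal pieces: {0:c, 1:f}
ways to finish when only these pieces remain (= sum over removing one remaining piece with nothing left below it):
  1 left: {3}→1  {4}→1
  2 left: {1,3}→1  {2,4}→1  {3,4}→2
  3 left: {0,2,4}→1  {1,3,4}→3  {2,3,4}→3
  placing 0:c first → 6 extensions
  placing 1:f first → 4 extensions
total linear extensions = 10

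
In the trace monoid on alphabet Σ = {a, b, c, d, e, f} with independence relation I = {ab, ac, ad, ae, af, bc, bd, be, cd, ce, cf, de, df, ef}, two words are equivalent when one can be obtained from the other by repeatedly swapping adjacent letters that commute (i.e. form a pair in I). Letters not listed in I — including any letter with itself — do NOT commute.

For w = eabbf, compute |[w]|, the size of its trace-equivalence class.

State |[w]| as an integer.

#0=e has no predecessor
#1=a has no predecessor
#2=b has no predecessor
#3=b depends on [2:b]
#4=f depends on [3:b]
sources: [0:e, 1:a, 2:b]
N(rest) = Σ N(rest − s) over sources s of rest; N(one piece) = 1:
  size 1 → [0]=1  [1]=1  [4]=1
  size 2 → [0,1]=2  [0,4]=2  [1,4]=2  [3,4]=1
  size 3 → [0,1,4]=6  [0,3,4]=3  [1,3,4]=3  [2,3,4]=1
  first=0(e) contributes 4
  first=1(a) contributes 4
  first=2(b) contributes 12
|[w]| = 20

20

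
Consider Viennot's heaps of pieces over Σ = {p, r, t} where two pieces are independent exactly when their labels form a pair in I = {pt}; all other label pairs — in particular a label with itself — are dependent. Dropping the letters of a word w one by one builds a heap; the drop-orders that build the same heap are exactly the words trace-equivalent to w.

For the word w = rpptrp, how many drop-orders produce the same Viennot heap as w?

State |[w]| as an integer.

0(r) covers ∅
1(p) covers 0:r
2(p) covers 1:p
3(t) covers 0:r
4(r) covers 2:p, 3:t
5(p) covers 4:r
floor of heap: 0:r
completions by unplaced set U, small U first (add the entries for U minus each lowest piece of U):
  |U|=1: {5}:1
  |U|=2: {4,5}:1
  |U|=3: {2,4,5}:1  {3,4,5}:1
  |U|=4: {1,2,4,5}:1  {2,3,4,5}:2
  start at 0(r): 3

3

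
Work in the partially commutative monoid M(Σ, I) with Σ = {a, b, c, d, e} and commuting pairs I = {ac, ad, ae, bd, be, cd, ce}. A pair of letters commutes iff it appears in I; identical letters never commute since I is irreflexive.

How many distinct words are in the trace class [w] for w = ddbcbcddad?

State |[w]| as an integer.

#0=d has no predecessor
#1=d depends on [0:d]
#2=b has no predecessor
#3=c depends on [2:b]
#4=b depends on [3:c]
#5=c depends on [4:b]
#6=d depends on [1:d]
#7=d depends on [6:d]
#8=a depends on [4:b]
#9=d depends on [7:d]
sources: [0:d, 2:b]
N(rest) = Σ N(rest − s) over sources s of rest; N(one piece) = 1:
  size 1 → [5]=1  [8]=1  [9]=1
  size 2 → [5,8]=2  [5,9]=2  [7,9]=1  [8,9]=2
  size 3 → [4,5,8]=2  [5,7,9]=3  [5,8,9]=6  [6,7,9]=1  [7,8,9]=3
  size 4 → [1,6,7,9]=1  [3,4,5,8]=2  [4,5,8,9]=8  [5,6,7,9]=4  [5,7,8,9]=12  [6,7,8,9]=4
  size 5 → [0,1,6,7,9]=1  [1,5,6,7,9]=5  [1,6,7,8,9]=5  [2,3,4,5,8]=2  [3,4,5,8,9]=10  [4,5,7,8,9]=20  [5,6,7,8,9]=20
  size 6 → [0,1,5,6,7,9]=6  [0,1,6,7,8,9]=6  [1,5,6,7,8,9]=30  [2,3,4,5,8,9]=12  [3,4,5,7,8,9]=30  [4,5,6,7,8,9]=40
  size 7 → [0,1,5,6,7,8,9]=42  [1,4,5,6,7,8,9]=70  [2,3,4,5,7,8,9]=42  [3,4,5,6,7,8,9]=70
  size 8 → [0,1,4,5,6,7,8,9]=112  [1,3,4,5,6,7,8,9]=140  [2,3,4,5,6,7,8,9]=112
  first=0(d) contributes 252
  first=2(b) contributes 252
|[w]| = 504

504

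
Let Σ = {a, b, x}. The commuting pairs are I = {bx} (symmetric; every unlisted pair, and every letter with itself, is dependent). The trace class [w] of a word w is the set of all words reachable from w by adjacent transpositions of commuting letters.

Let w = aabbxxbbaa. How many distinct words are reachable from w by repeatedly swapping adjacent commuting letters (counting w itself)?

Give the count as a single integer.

drop 0:a onto floor
drop 1:a onto {0:a}
drop 2:b onto {1:a}
drop 3:b onto {2:b}
drop 4:x onto {1:a}
drop 5:x onto {4:x}
drop 6:b onto {3:b}
drop 7:b onto {6:b}
drop 8:a onto {5:x, 7:b}
drop 9:a onto {8:a}
ground layer = {0:a}
drop-orders for the pieces not yet dropped (sum over which currently-grounded one goes next):
  1 to go: {9} 1
  2 to go: {8,9} 1
  3 to go: {5,8,9} 1  {7,8,9} 1
  4 to go: {4,5,8,9} 1  {5,7,8,9} 2  {6,7,8,9} 1
  5 to go: {3,6,7,8,9} 1  {4,5,7,8,9} 3  {5,6,7,8,9} 3
  6 to go: {2,3,6,7,8,9} 1  {3,5,6,7,8,9} 4  {4,5,6,7,8,9} 6
  7 to go: {2,3,5,6,7,8,9} 5  {3,4,5,6,7,8,9} 10
  8 to go: {2,3,4,5,6,7,8,9} 15
  if 0:a drops first: 15 orders

15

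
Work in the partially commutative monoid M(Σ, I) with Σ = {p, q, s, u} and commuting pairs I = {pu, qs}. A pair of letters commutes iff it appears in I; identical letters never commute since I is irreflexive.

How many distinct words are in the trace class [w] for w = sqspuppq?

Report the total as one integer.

0(s) covers ∅
1(q) covers ∅
2(s) covers 0:s
3(p) covers 1:q, 2:s
4(u) covers 1:q, 2:s
5(p) covers 3:p
6(p) covers 5:p
7(q) covers 4:u, 6:p
floor of heap: 0:s, 1:q
completions by unplaced set U, small U first (add the entries for U minus each lowest piece of U):
  |U|=1: {7}:1
  |U|=2: {4,7}:1  {6,7}:1
  |U|=3: {4,6,7}:2  {5,6,7}:1
  |U|=4: {3,5,6,7}:1  {4,5,6,7}:3
  |U|=5: {3,4,5,6,7}:4
  |U|=6: {1,3,4,5,6,7}:4  {2,3,4,5,6,7}:4
  start at 0(s): 8
  start at 1(q): 4
sum over floor = 12

12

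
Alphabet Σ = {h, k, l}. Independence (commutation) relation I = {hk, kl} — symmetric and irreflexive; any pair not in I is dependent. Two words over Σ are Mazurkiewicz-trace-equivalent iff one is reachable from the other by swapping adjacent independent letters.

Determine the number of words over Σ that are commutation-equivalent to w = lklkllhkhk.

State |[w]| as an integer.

piece 0:l — minimal
piece 1:k — minimal
piece 2:l rests on {0:l}
piece 3:k rests on {1:k}
piece 4:l rests on {2:l}
piece 5:l rests on {4:l}
piece 6:h rests on {5:l}
piece 7:k rests on {3:k}
piece 8:h rests on {6:h}
piece 9:k rests on {7:k}
minimal pieces: {0:l, 1:k}
ways to finish when only these pieces remain (= sum over removing one remaining piece with nothing left below it):
  1 left: {8}→1  {9}→1
  2 left: {6,8}→1  {7,9}→1  {8,9}→2
  3 left: {3,7,9}→1  {5,6,8}→1  {6,8,9}→3  {7,8,9}→3
  4 left: {1,3,7,9}→1  {3,7,8,9}→4  {4,5,6,8}→1  {5,6,8,9}→4  {6,7,8,9}→6
  5 left: {1,3,7,8,9}→5  {2,4,5,6,8}→1  {3,6,7,8,9}→10  {4,5,6,8,9}→5  {5,6,7,8,9}→10
  6 left: {0,2,4,5,6,8}→1  {1,3,6,7,8,9}→15  {2,4,5,6,8,9}→6  {3,5,6,7,8,9}→20  {4,5,6,7,8,9}→15
  7 left: {0,2,4,5,6,8,9}→7  {1,3,5,6,7,8,9}→35  {2,4,5,6,7,8,9}→21  {3,4,5,6,7,8,9}→35
  8 left: {0,2,4,5,6,7,8,9}→28  {1,3,4,5,6,7,8,9}→70  {2,3,4,5,6,7,8,9}→56
  placing 0:l first → 126 extensions
  placing 1:k first → 84 extensions
total linear extensions = 210

210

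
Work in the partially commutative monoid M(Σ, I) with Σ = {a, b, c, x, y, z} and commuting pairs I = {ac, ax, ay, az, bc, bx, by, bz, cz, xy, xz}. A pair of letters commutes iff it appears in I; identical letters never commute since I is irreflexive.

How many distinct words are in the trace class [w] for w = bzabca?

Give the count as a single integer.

30

drop 0:b onto floor
drop 1:z onto floor
drop 2:a onto {0:b}
drop 3:b onto {2:a}
drop 4:c onto floor
drop 5:a onto {3:b}
ground layer = {0:b, 1:z, 4:c}
drop-orders for the pieces not yet dropped (sum over which currently-grounded one goes next):
  1 to go: {1} 1  {4} 1  {5} 1
  2 to go: {1,4} 2  {1,5} 2  {3,5} 1  {4,5} 2
  3 to go: {1,3,5} 3  {1,4,5} 6  {2,3,5} 1  {3,4,5} 3
  4 to go: {0,2,3,5} 1  {1,2,3,5} 4  {1,3,4,5} 12  {2,3,4,5} 4
  if 0:b drops first: 20 orders
  if 1:z drops first: 5 orders
  if 4:c drops first: 5 orders
heap linearizations: 30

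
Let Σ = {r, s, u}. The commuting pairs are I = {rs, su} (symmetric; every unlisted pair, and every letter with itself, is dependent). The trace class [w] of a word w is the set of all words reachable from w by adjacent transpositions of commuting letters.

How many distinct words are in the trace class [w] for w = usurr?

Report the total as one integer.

#0=u has no predecessor
#1=s has no predecessor
#2=u depends on [0:u]
#3=r depends on [2:u]
#4=r depends on [3:r]
sources: [0:u, 1:s]
N(rest) = Σ N(rest − s) over sources s of rest; N(one piece) = 1:
  size 1 → [1]=1  [4]=1
  size 2 → [1,4]=2  [3,4]=1
  size 3 → [1,3,4]=3  [2,3,4]=1
  first=0(u) contributes 4
  first=1(s) contributes 1
|[w]| = 5

5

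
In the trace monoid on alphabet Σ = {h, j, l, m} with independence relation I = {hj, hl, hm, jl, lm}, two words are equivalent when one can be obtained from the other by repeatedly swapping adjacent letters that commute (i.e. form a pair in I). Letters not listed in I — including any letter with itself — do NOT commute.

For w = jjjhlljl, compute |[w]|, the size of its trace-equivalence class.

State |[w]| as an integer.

drop 0:j onto floor
drop 1:j onto {0:j}
drop 2:j onto {1:j}
drop 3:h onto floor
drop 4:l onto floor
drop 5:l onto {4:l}
drop 6:j onto {2:j}
drop 7:l onto {5:l}
ground layer = {0:j, 3:h, 4:l}
drop-orders for the pieces not yet dropped (sum over which currently-grounded one goes next):
  1 to go: {3} 1  {6} 1  {7} 1
  2 to go: {2,6} 1  {3,6} 2  {3,7} 2  {5,7} 1  {6,7} 2
  3 to go: {1,2,6} 1  {2,3,6} 3  {2,6,7} 3  {3,5,7} 3  {3,6,7} 6  {4,5,7} 1  {5,6,7} 3
  4 to go: {0,1,2,6} 1  {1,2,3,6} 4  {1,2,6,7} 4  {2,3,6,7} 12  {2,5,6,7} 6  {3,4,5,7} 4  {3,5,6,7} 12  {4,5,6,7} 4
  5 to go: {0,1,2,3,6} 5  {0,1,2,6,7} 5  {1,2,3,6,7} 20  {1,2,5,6,7} 10  {2,3,5,6,7} 30  {2,4,5,6,7} 10  {3,4,5,6,7} 20
  6 to go: {0,1,2,3,6,7} 30  {0,1,2,5,6,7} 15  {1,2,3,5,6,7} 60  {1,2,4,5,6,7} 20  {2,3,4,5,6,7} 60
  if 0:j drops first: 140 orders
  if 3:h drops first: 35 orders
  if 4:l drops first: 105 orders
heap linearizations: 280

280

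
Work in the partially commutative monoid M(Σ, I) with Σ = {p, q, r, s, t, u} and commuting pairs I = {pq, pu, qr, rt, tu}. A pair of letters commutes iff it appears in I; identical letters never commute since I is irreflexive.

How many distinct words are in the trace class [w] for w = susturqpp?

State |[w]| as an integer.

piece 0:s — minimal
piece 1:u rests on {0:s}
piece 2:s rests on {1:u}
piece 3:t rests on {2:s}
piece 4:u rests on {2:s}
piece 5:r rests on {4:u}
piece 6:q rests on {3:t, 4:u}
piece 7:p rests on {3:t, 5:r}
piece 8:p rests on {7:p}
minimal pieces: {0:s}
ways to finish when only these pieces remain (= sum over removing one remaining piece with nothing left below it):
  1 left: {6}→1  {8}→1
  2 left: {6,8}→2  {7,8}→1
  3 left: {5,7,8}→1  {6,7,8}→3
  4 left: {3,6,7,8}→3  {5,6,7,8}→4
  5 left: {3,5,6,7,8}→7  {4,5,6,7,8}→4
  6 left: {3,4,5,6,7,8}→11
  7 left: {2,3,4,5,6,7,8}→11
  placing 0:s first → 11 extensions

11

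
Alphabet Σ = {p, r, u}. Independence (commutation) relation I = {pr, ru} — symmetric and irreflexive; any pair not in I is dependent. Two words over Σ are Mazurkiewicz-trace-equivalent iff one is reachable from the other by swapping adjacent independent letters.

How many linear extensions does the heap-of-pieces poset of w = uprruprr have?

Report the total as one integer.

#0=u has no predecessor
#1=p depends on [0:u]
#2=r has no predecessor
#3=r depends on [2:r]
#4=u depends on [1:p]
#5=p depends on [4:u]
#6=r depends on [3:r]
#7=r depends on [6:r]
sources: [0:u, 2:r]
N(rest) = Σ N(rest − s) over sources s of rest; N(one piece) = 1:
  size 1 → [5]=1  [7]=1
  size 2 → [4,5]=1  [5,7]=2  [6,7]=1
  size 3 → [1,4,5]=1  [3,6,7]=1  [4,5,7]=3  [5,6,7]=3
  size 4 → [0,1,4,5]=1  [1,4,5,7]=4  [2,3,6,7]=1  [3,5,6,7]=4  [4,5,6,7]=6
  size 5 → [0,1,4,5,7]=5  [1,4,5,6,7]=10  [2,3,5,6,7]=5  [3,4,5,6,7]=10
  size 6 → [0,1,4,5,6,7]=15  [1,3,4,5,6,7]=20  [2,3,4,5,6,7]=15
  first=0(u) contributes 35
  first=2(r) contributes 35
|[w]| = 70

70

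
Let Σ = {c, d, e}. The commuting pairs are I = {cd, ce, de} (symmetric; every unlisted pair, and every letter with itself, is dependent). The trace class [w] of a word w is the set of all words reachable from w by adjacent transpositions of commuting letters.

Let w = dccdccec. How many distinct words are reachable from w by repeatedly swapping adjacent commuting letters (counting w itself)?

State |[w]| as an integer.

piece 0:d — minimal
piece 1:c — minimal
piece 2:c rests on {1:c}
piece 3:d rests on {0:d}
piece 4:c rests on {2:c}
piece 5:c rests on {4:c}
piece 6:e — minimal
piece 7:c rests on {5:c}
minimal pieces: {0:d, 1:c, 6:e}
ways to finish when only these pieces remain (= sum over removing one remaining piece with nothing left below it):
  1 left: {3}→1  {6}→1  {7}→1
  2 left: {0,3}→1  {3,6}→2  {3,7}→2  {5,7}→1  {6,7}→2
  3 left: {0,3,6}→3  {0,3,7}→3  {3,5,7}→3  {3,6,7}→6  {4,5,7}→1  {5,6,7}→3
  4 left: {0,3,5,7}→6  {0,3,6,7}→12  {2,4,5,7}→1  {3,4,5,7}→4  {3,5,6,7}→12  {4,5,6,7}→4
  5 left: {0,3,4,5,7}→10  {0,3,5,6,7}→30  {1,2,4,5,7}→1  {2,3,4,5,7}→5  {2,4,5,6,7}→5  {3,4,5,6,7}→20
  6 left: {0,2,3,4,5,7}→15  {0,3,4,5,6,7}→60  {1,2,3,4,5,7}→6  {1,2,4,5,6,7}→6  {2,3,4,5,6,7}→30
  placing 0:d first → 42 extensions
  placing 1:c first → 105 extensions
  placing 6:e first → 21 extensions
total linear extensions = 168

168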